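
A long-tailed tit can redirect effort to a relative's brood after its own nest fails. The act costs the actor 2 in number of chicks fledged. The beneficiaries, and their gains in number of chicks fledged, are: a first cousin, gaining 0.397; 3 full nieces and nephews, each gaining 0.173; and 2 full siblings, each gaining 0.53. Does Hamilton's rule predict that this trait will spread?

Hamilton's rule: the trait is favored when the sum of r·B over every recipient exceeds the actor's cost C.
r to a first cousin = 1/8 (first cousins share one grandparent pair — two paths of length 4: r = 2·(1/2)^4 = 1/8).
r to a full niece or nephew = 0.25 (full aunt/uncle↔niece/nephew: two paths of length 3 through the shared grandparent pair: r = 2·(1/2)^3 = 1/4).
r to a full sibling = 1/2 (full sibs share both parents — two paths of length 2: r = 2·(1/2)^2 = 1/2).
Summing one r·B term per recipient: 1·0.125·0.397 + 3·0.25·0.173 + 2·0.5·0.53 = 0.709375.
0.709375 < 2: the indirect benefit is less than the cost.

No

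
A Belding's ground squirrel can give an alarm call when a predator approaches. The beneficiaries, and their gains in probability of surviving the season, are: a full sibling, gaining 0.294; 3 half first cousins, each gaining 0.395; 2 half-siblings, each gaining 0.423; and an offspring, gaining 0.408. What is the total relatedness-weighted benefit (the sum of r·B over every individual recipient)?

0.6365625

r to a full sibling = 1/2 (full sibs share both parents — two paths of length 2: r = 2·(1/2)^2 = 1/2).
r to a half first cousin = 1/16 (half first cousins share one grandparent — one path of length 4: r = (1/2)^4 = 1/16).
r to a half-sibling = 1/4 (half-sibs share one parent — one path of length 2: r = (1/2)^2 = 1/4).
r to an offspring = 0.5 (one parent–offspring link: r = (1/2)^1 = 1/2).
Summing one r·B term per recipient: 1·0.5·0.294 + 3·0.0625·0.395 + 2·0.25·0.423 + 1·0.5·0.408 = 0.6365625.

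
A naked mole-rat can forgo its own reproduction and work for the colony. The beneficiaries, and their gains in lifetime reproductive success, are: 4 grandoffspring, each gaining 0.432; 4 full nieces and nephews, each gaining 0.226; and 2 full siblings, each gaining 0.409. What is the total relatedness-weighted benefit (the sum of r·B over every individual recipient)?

1.067

r to a grandoffspring = 0.25 (two parent–offspring links: r = (1/2)^2 = 1/4).
r to a full niece or nephew = 1/4 (full aunt/uncle↔niece/nephew: two paths of length 3 through the shared grandparent pair: r = 2·(1/2)^3 = 1/4).
r to a full sibling = 0.5 (full sibs share both parents — two paths of length 2: r = 2·(1/2)^2 = 1/2).
Summing one r·B term per recipient: 4·0.25·0.432 + 4·0.25·0.226 + 2·0.5·0.409 = 1.067.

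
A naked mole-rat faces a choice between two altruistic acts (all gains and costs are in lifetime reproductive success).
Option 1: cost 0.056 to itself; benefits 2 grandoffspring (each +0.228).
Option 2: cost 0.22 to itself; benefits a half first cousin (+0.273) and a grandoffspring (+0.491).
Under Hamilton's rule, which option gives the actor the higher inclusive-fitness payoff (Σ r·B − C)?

Option 1: r to a grandoffspring = 0.25.
Option 1: Σ r·B − C = (2·0.25·0.228) − 0.056 = 0.058.
Option 2: r to a half first cousin = 0.0625.
Option 2: r to a grandoffspring = 0.25.
Option 2: Σ r·B − C = (1·0.0625·0.273 + 1·0.25·0.491) − 0.22 = -0.0801875.
Option 1 has the higher net inclusive-fitness payoff.

Option 1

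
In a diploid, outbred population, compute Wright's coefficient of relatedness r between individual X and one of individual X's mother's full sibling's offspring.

0.125

Each parent–offspring link contributes a factor of 1/2, and independent paths through distinct common ancestors add.
First cousins share one grandparent pair — two paths of length 4: r = 2·(1/2)^4 = 1/8.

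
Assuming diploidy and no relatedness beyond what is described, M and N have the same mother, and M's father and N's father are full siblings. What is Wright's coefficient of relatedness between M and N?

0.375

Wright's path rule: contributions from independent ancestry routes add.
M and N are related in two ways: half-sibs through their shared mother (r = 1/4) and first cousins through their fathers (r = 1/8).
r = 1/4 + 1/8 = 0.375.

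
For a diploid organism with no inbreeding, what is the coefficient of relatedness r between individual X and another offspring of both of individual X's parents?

0.5

Each parent–offspring link contributes a factor of 1/2, and independent paths through distinct common ancestors add.
Full sibs share both parents — two paths of length 2: r = 2·(1/2)^2 = 1/2.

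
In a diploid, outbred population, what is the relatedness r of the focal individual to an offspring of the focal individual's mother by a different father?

Each parent–offspring link contributes a factor of 1/2, and independent paths through distinct common ancestors add.
Half-sibs share one parent — one path of length 2: r = (1/2)^2 = 1/4.

0.25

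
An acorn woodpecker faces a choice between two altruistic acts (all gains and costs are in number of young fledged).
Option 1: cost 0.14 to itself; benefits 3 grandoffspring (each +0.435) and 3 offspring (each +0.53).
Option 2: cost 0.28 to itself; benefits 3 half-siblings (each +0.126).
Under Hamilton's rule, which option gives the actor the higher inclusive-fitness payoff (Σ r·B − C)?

Option 1: r to a grandoffspring = 0.25.
Option 1: r to an offspring = 0.5.
Option 1: Σ r·B − C = (3·0.25·0.435 + 3·0.5·0.53) − 0.14 = 0.98125.
Option 2: r to a half-sibling = 0.25.
Option 2: Σ r·B − C = (3·0.25·0.126) − 0.28 = -0.1855.
Option 1 has the higher net inclusive-fitness payoff.

Option 1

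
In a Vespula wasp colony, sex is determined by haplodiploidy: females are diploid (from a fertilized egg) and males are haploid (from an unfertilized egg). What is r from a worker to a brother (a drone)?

Her haploid brother carries none of their father's genes and a random half of their mother's genome; that half matches the maternal half of her own genome with probability 1/2: r = 1/2 · 1/2 = 1/4.

0.25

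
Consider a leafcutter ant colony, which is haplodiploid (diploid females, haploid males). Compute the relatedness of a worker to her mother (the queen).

0.5

One meiotic link between diploid queen and diploid daughter: r = 1/2.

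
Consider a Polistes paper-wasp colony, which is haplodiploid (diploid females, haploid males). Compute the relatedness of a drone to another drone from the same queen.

0.5

Haploid brothers each carry a random half of the queen's diploid genome, so on average they share half: r = 1/2.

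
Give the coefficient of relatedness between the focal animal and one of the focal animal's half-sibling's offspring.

0.125

Each parent–offspring link contributes a factor of 1/2, and independent paths through distinct common ancestors add.
Half-aunt/uncle↔niece/nephew: one path of length 3: r = (1/2)^3 = 1/8.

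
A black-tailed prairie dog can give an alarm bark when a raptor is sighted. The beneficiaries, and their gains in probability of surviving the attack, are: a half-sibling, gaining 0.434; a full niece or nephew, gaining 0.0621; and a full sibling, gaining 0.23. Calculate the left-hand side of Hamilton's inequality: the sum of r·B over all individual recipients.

0.239025

r to a half-sibling = 1/4 (half-sibs share one parent — one path of length 2: r = (1/2)^2 = 1/4).
r to a full niece or nephew = 0.25 (full aunt/uncle↔niece/nephew: two paths of length 3 through the shared grandparent pair: r = 2·(1/2)^3 = 1/4).
r to a full sibling = 1/2 (full sibs share both parents — two paths of length 2: r = 2·(1/2)^2 = 1/2).
Summing one r·B term per recipient: 1·0.25·0.434 + 1·0.25·0.0621 + 1·0.5·0.23 = 0.239025.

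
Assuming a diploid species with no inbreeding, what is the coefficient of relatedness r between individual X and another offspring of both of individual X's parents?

Each parent–offspring link contributes a factor of 1/2, and independent paths through distinct common ancestors add.
Full sibs share both parents — two paths of length 2: r = 2·(1/2)^2 = 1/2.

0.5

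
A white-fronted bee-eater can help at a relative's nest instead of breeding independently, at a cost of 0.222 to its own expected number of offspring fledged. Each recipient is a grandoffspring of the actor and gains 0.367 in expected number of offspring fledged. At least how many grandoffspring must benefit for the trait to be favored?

r to a grandoffspring = 1/4 (two parent–offspring links: r = (1/2)^2 = 1/4).
Hamilton's rule: n·r·B > C  ⇒  n > C/(r·B) = 0.222/(0.25·0.367) = 2.42.
The smallest integer exceeding 2.42 is 3.

3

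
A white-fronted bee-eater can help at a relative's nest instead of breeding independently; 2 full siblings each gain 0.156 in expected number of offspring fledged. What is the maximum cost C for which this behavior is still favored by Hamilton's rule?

0.156

r to a full sibling = 0.5 (full sibs share both parents — two paths of length 2: r = 2·(1/2)^2 = 1/2).
Hamilton's rule: n·r·B > C, so the trait is favored while C < n·r·B = 2·0.5·0.156 = 0.156.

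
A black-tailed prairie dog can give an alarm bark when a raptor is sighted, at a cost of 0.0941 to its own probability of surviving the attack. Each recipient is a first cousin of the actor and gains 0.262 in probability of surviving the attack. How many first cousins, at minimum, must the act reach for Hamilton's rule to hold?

3

r to a first cousin = 1/8 (first cousins share one grandparent pair — two paths of length 4: r = 2·(1/2)^4 = 1/8).
Hamilton's rule: n·r·B > C  ⇒  n > C/(r·B) = 0.0941/(0.125·0.262) = 2.873.
The smallest integer exceeding 2.873 is 3.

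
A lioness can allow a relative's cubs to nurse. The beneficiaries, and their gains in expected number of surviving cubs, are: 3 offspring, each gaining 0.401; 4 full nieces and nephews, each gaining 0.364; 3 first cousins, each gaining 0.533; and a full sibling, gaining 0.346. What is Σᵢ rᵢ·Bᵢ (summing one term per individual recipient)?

1.338375

r to an offspring = 1/2 (one parent–offspring link: r = (1/2)^1 = 1/2).
r to a full niece or nephew = 1/4 (full aunt/uncle↔niece/nephew: two paths of length 3 through the shared grandparent pair: r = 2·(1/2)^3 = 1/4).
r to a first cousin = 1/8 (first cousins share one grandparent pair — two paths of length 4: r = 2·(1/2)^4 = 1/8).
r to a full sibling = 1/2 (full sibs share both parents — two paths of length 2: r = 2·(1/2)^2 = 1/2).
Summing one r·B term per recipient: 3·0.5·0.401 + 4·0.25·0.364 + 3·0.125·0.533 + 1·0.5·0.346 = 1.338375.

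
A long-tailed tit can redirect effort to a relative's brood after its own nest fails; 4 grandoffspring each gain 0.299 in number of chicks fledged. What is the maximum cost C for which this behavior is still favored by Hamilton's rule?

0.299

r to a grandoffspring = 0.25 (two parent–offspring links: r = (1/2)^2 = 1/4).
Hamilton's rule: n·r·B > C, so the trait is favored while C < n·r·B = 4·0.25·0.299 = 0.299.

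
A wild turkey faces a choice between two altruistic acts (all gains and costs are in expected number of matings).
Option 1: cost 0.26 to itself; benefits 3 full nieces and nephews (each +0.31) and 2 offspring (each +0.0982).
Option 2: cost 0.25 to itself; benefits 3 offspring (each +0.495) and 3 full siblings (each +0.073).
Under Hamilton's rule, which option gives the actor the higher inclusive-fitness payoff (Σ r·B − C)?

Option 2

Option 1: r to a full niece or nephew = 0.25.
Option 1: r to an offspring = 0.5.
Option 1: Σ r·B − C = (3·0.25·0.31 + 2·0.5·0.0982) − 0.26 = 0.0707.
Option 2: r to an offspring = 0.5.
Option 2: r to a full sibling = 0.5.
Option 2: Σ r·B − C = (3·0.5·0.495 + 3·0.5·0.073) − 0.25 = 0.602.
Option 2 has the higher net inclusive-fitness payoff.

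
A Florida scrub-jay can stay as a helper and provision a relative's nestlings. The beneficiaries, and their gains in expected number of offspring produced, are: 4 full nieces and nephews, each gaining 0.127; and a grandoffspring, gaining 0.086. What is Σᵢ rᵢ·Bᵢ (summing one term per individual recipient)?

0.1485

r to a full niece or nephew = 1/4 (full aunt/uncle↔niece/nephew: two paths of length 3 through the shared grandparent pair: r = 2·(1/2)^3 = 1/4).
r to a grandoffspring = 0.25 (two parent–offspring links: r = (1/2)^2 = 1/4).
Summing one r·B term per recipient: 4·0.25·0.127 + 1·0.25·0.086 = 0.1485.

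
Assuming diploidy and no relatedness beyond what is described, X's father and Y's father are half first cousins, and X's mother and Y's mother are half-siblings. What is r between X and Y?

0.078125

Independent pedigree routes through distinct common ancestors add.
X and Y are related in two ways: half second cousins through their fathers (r = 1/64) and half first cousins through their mothers (r = 1/16).
r = 1/64 + 1/16 = 0.078125.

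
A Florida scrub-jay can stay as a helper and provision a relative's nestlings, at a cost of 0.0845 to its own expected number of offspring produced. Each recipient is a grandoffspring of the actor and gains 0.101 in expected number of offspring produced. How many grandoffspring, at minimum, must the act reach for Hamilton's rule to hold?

4

r to a grandoffspring = 1/4 (two parent–offspring links: r = (1/2)^2 = 1/4).
Hamilton's rule: n·r·B > C  ⇒  n > C/(r·B) = 0.0845/(0.25·0.101) = 3.347.
The smallest integer exceeding 3.347 is 4.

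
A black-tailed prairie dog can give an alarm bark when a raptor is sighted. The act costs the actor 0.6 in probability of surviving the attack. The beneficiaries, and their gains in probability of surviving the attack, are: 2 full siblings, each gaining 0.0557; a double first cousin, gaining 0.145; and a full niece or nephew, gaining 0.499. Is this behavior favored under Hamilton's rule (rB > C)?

Hamilton's rule: the trait is favored when the sum of r·B over every recipient exceeds the actor's cost C.
r to a full sibling = 1/2 (full sibs share both parents — two paths of length 2: r = 2·(1/2)^2 = 1/2).
r to a double first cousin = 1/4 (double first cousins share both grandparent pairs — four paths of length 4: r = 4·(1/2)^4 = 1/4).
r to a full niece or nephew = 1/4 (full aunt/uncle↔niece/nephew: two paths of length 3 through the shared grandparent pair: r = 2·(1/2)^3 = 1/4).
Summing one r·B term per recipient: 2·0.5·0.0557 + 1·0.25·0.145 + 1·0.25·0.499 = 0.2167.
0.2167 < 0.6: the indirect benefit is less than the cost.

No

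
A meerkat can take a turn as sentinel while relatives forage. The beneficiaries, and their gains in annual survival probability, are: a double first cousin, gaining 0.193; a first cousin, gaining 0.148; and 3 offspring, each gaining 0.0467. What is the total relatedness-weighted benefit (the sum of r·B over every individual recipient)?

0.1368

r to a double first cousin = 0.25 (double first cousins share both grandparent pairs — four paths of length 4: r = 4·(1/2)^4 = 1/4).
r to a first cousin = 1/8 (first cousins share one grandparent pair — two paths of length 4: r = 2·(1/2)^4 = 1/8).
r to an offspring = 1/2 (one parent–offspring link: r = (1/2)^1 = 1/2).
Summing one r·B term per recipient: 1·0.25·0.193 + 1·0.125·0.148 + 3·0.5·0.0467 = 0.1368.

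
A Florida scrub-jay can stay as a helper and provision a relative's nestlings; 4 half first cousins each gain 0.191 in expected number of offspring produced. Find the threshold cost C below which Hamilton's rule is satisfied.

r to a half first cousin = 0.0625 (half first cousins share one grandparent — one path of length 4: r = (1/2)^4 = 1/16).
Hamilton's rule: n·r·B > C, so the trait is favored while C < n·r·B = 4·0.0625·0.191 = 0.04775.

0.04775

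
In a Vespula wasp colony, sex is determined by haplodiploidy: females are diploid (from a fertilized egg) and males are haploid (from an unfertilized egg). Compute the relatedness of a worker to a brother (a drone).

0.25

Her haploid brother carries none of their father's genes and a random half of their mother's genome; that half matches the maternal half of her own genome with probability 1/2: r = 1/2 · 1/2 = 1/4.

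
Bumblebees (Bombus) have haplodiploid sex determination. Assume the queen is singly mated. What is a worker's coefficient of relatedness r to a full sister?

0.75

Haplodiploid full sisters inherit their father's entire haploid genome identically (contributing 1/2) and on average half of their mother's contribution (1/2 · 1/2 = 1/4); r = 1/2 + 1/4 = 3/4.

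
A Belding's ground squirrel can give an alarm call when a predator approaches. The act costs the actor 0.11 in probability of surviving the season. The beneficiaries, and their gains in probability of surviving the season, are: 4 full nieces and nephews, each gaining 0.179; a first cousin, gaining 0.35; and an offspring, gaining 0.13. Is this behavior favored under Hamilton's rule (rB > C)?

Yes

Hamilton's rule: the trait is favored when the sum of r·B over every recipient exceeds the actor's cost C.
r to a full niece or nephew = 0.25 (full aunt/uncle↔niece/nephew: two paths of length 3 through the shared grandparent pair: r = 2·(1/2)^3 = 1/4).
r to a first cousin = 0.125 (first cousins share one grandparent pair — two paths of length 4: r = 2·(1/2)^4 = 1/8).
r to an offspring = 1/2 (one parent–offspring link: r = (1/2)^1 = 1/2).
Summing one r·B term per recipient: 4·0.25·0.179 + 1·0.125·0.35 + 1·0.5·0.13 = 0.28775.
0.28775 > 0.11: the indirect benefit exceeds the cost.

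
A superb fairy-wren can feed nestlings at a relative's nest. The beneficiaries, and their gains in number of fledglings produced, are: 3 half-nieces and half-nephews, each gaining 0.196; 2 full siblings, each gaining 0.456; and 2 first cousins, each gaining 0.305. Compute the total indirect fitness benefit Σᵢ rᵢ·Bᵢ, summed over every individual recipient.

0.60575

r to a half-niece or half-nephew = 1/8 (half-aunt/uncle↔niece/nephew: one path of length 3: r = (1/2)^3 = 1/8).
r to a full sibling = 0.5 (full sibs share both parents — two paths of length 2: r = 2·(1/2)^2 = 1/2).
r to a first cousin = 0.125 (first cousins share one grandparent pair — two paths of length 4: r = 2·(1/2)^4 = 1/8).
Summing one r·B term per recipient: 3·0.125·0.196 + 2·0.5·0.456 + 2·0.125·0.305 = 0.60575.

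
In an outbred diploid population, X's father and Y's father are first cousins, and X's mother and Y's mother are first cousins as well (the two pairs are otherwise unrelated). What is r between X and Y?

0.0625

Wright's path rule: contributions from independent ancestry routes add.
X and Y are related in two ways: second cousins through their fathers (r = 1/32) and second cousins through their mothers (r = 1/32).
r = 1/32 + 1/32 = 1/16 = 0.0625.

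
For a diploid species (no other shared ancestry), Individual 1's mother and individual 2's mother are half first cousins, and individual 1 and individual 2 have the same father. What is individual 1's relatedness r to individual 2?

0.265625

Independent pedigree routes through distinct common ancestors add.
Individual 1 and individual 2 are related in two ways: half second cousins through their mothers (r = 1/64) and half-sibs through their shared father (r = 1/4).
r = 1/64 + 1/4 = 17/64 = 0.265625.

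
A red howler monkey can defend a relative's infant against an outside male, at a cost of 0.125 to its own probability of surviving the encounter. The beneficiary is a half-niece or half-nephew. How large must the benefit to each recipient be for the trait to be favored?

r to a half-niece or half-nephew = 1/8 (half-aunt/uncle↔niece/nephew: one path of length 3: r = (1/2)^3 = 1/8).
Hamilton's rule with n recipients of equal r: n·r·B > C, so B > C/(n·r) = 0.125/(1·0.125) = 1.

1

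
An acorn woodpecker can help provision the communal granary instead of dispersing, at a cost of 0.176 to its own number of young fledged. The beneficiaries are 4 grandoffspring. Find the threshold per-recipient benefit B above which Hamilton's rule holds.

r to a grandoffspring = 1/4 (two parent–offspring links: r = (1/2)^2 = 1/4).
Hamilton's rule with n recipients of equal r: n·r·B > C, so B > C/(n·r) = 0.176/(4·0.25) = 0.176.

0.176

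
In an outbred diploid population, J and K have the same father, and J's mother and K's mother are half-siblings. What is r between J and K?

0.3125

Relatedness sums over independent paths through distinct common ancestors.
J and K are related in two ways: half-sibs through their shared father (r = 1/4) and half first cousins through their mothers (r = 1/16).
r = 1/4 + 1/16 = 5/16 = 0.3125.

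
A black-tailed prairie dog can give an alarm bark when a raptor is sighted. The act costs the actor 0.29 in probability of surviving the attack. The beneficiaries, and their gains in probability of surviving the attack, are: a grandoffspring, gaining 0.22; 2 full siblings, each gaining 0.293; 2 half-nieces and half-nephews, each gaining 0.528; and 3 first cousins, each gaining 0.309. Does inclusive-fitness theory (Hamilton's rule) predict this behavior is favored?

Hamilton's rule: the trait is favored when the sum of r·B over every recipient exceeds the actor's cost C.
r to a grandoffspring = 1/4 (two parent–offspring links: r = (1/2)^2 = 1/4).
r to a full sibling = 1/2 (full sibs share both parents — two paths of length 2: r = 2·(1/2)^2 = 1/2).
r to a half-niece or half-nephew = 1/8 (half-aunt/uncle↔niece/nephew: one path of length 3: r = (1/2)^3 = 1/8).
r to a first cousin = 1/8 (first cousins share one grandparent pair — two paths of length 4: r = 2·(1/2)^4 = 1/8).
Summing one r·B term per recipient: 1·0.25·0.22 + 2·0.5·0.293 + 2·0.125·0.528 + 3·0.125·0.309 = 0.595875.
0.595875 > 0.29: the indirect benefit exceeds the cost.

Yes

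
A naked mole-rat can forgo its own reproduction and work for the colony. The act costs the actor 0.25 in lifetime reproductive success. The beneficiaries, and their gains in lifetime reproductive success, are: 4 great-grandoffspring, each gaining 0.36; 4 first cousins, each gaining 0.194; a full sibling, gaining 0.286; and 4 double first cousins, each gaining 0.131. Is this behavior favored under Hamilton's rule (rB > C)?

Hamilton's rule: the trait is favored when the sum of r·B over every recipient exceeds the actor's cost C.
r to a great-grandoffspring = 0.125 (three parent–offspring links: r = (1/2)^3 = 1/8).
r to a first cousin = 1/8 (first cousins share one grandparent pair — two paths of length 4: r = 2·(1/2)^4 = 1/8).
r to a full sibling = 0.5 (full sibs share both parents — two paths of length 2: r = 2·(1/2)^2 = 1/2).
r to a double first cousin = 0.25 (double first cousins share both grandparent pairs — four paths of length 4: r = 4·(1/2)^4 = 1/4).
Summing one r·B term per recipient: 4·0.125·0.36 + 4·0.125·0.194 + 1·0.5·0.286 + 4·0.25·0.131 = 0.551.
0.551 > 0.25: the indirect benefit exceeds the cost.

Yes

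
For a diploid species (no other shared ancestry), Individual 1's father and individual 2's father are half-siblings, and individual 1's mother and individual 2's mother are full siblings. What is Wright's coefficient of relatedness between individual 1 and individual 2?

Relatedness sums over independent paths through distinct common ancestors.
Individual 1 and individual 2 are related in two ways: half first cousins through their fathers (r = 1/16) and first cousins through their mothers (r = 1/8).
r = 1/16 + 1/8 = 0.1875.

0.1875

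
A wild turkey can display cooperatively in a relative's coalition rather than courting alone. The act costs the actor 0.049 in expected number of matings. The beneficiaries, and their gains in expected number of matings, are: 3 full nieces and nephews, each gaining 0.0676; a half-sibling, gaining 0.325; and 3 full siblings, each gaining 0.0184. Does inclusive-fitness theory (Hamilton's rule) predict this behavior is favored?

Hamilton's rule: the trait is favored when the sum of r·B over every recipient exceeds the actor's cost C.
r to a full niece or nephew = 0.25 (full aunt/uncle↔niece/nephew: two paths of length 3 through the shared grandparent pair: r = 2·(1/2)^3 = 1/4).
r to a half-sibling = 0.25 (half-sibs share one parent — one path of length 2: r = (1/2)^2 = 1/4).
r to a full sibling = 1/2 (full sibs share both parents — two paths of length 2: r = 2·(1/2)^2 = 1/2).
Summing one r·B term per recipient: 3·0.25·0.0676 + 1·0.25·0.325 + 3·0.5·0.0184 = 0.15955.
0.15955 > 0.049: the indirect benefit exceeds the cost.

Yes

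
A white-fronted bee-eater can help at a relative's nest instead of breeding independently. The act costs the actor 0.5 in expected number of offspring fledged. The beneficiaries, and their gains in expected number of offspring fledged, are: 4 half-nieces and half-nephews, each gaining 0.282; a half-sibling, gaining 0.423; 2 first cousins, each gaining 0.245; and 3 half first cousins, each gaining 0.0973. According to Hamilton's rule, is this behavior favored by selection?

No

Hamilton's rule: the trait is favored when the sum of r·B over every recipient exceeds the actor's cost C.
r to a half-niece or half-nephew = 1/8 (half-aunt/uncle↔niece/nephew: one path of length 3: r = (1/2)^3 = 1/8).
r to a half-sibling = 0.25 (half-sibs share one parent — one path of length 2: r = (1/2)^2 = 1/4).
r to a first cousin = 1/8 (first cousins share one grandparent pair — two paths of length 4: r = 2·(1/2)^4 = 1/8).
r to a half first cousin = 1/16 (half first cousins share one grandparent — one path of length 4: r = (1/2)^4 = 1/16).
Summing one r·B term per recipient: 4·0.125·0.282 + 1·0.25·0.423 + 2·0.125·0.245 + 3·0.0625·0.0973 = 0.32624375.
0.32624375 < 0.5: the indirect benefit is less than the cost.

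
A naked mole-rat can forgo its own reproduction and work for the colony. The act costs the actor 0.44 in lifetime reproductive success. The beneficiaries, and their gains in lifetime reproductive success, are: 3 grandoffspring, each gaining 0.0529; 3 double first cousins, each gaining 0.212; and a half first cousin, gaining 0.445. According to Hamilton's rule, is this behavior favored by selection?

Hamilton's rule: the trait is favored when the sum of r·B over every recipient exceeds the actor's cost C.
r to a grandoffspring = 1/4 (two parent–offspring links: r = (1/2)^2 = 1/4).
r to a double first cousin = 1/4 (double first cousins share both grandparent pairs — four paths of length 4: r = 4·(1/2)^4 = 1/4).
r to a half first cousin = 1/16 (half first cousins share one grandparent — one path of length 4: r = (1/2)^4 = 1/16).
Summing one r·B term per recipient: 3·0.25·0.0529 + 3·0.25·0.212 + 1·0.0625·0.445 = 0.2264875.
0.2264875 < 0.44: the indirect benefit is less than the cost.

No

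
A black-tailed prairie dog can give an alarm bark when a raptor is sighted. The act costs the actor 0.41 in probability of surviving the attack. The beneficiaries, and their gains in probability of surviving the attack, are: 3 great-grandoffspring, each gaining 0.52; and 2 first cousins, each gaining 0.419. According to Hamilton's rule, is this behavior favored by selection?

No

Hamilton's rule: the trait is favored when the sum of r·B over every recipient exceeds the actor's cost C.
r to a great-grandoffspring = 1/8 (three parent–offspring links: r = (1/2)^3 = 1/8).
r to a first cousin = 0.125 (first cousins share one grandparent pair — two paths of length 4: r = 2·(1/2)^4 = 1/8).
Summing one r·B term per recipient: 3·0.125·0.52 + 2·0.125·0.419 = 0.29975.
0.29975 < 0.41: the indirect benefit is less than the cost.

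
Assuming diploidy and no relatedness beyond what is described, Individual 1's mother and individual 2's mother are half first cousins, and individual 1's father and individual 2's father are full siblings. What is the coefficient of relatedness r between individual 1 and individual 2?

Wright's path rule: contributions from independent ancestry routes add.
Individual 1 and individual 2 are related in two ways: half second cousins through their mothers (r = 1/64) and first cousins through their fathers (r = 1/8).
r = 1/64 + 1/8 = 0.140625.

0.140625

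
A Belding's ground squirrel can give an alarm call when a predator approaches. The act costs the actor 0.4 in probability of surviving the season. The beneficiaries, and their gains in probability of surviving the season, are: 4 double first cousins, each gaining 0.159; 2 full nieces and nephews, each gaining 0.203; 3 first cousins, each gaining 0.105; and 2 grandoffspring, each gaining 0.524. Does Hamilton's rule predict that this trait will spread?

Hamilton's rule: the trait is favored when the sum of r·B over every recipient exceeds the actor's cost C.
r to a double first cousin = 0.25 (double first cousins share both grandparent pairs — four paths of length 4: r = 4·(1/2)^4 = 1/4).
r to a full niece or nephew = 1/4 (full aunt/uncle↔niece/nephew: two paths of length 3 through the shared grandparent pair: r = 2·(1/2)^3 = 1/4).
r to a first cousin = 1/8 (first cousins share one grandparent pair — two paths of length 4: r = 2·(1/2)^4 = 1/8).
r to a grandoffspring = 0.25 (two parent–offspring links: r = (1/2)^2 = 1/4).
Summing one r·B term per recipient: 4·0.25·0.159 + 2·0.25·0.203 + 3·0.125·0.105 + 2·0.25·0.524 = 0.561875.
0.561875 > 0.4: the indirect benefit exceeds the cost.

Yes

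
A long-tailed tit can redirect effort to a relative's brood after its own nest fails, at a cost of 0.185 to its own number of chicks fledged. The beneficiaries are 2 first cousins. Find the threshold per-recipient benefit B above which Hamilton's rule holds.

r to a first cousin = 1/8 (first cousins share one grandparent pair — two paths of length 4: r = 2·(1/2)^4 = 1/8).
Hamilton's rule with n recipients of equal r: n·r·B > C, so B > C/(n·r) = 0.185/(2·0.125) = 0.74.

0.74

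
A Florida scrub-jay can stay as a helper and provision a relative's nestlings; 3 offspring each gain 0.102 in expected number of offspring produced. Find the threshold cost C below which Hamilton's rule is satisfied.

r to an offspring = 1/2 (one parent–offspring link: r = (1/2)^1 = 1/2).
Hamilton's rule: n·r·B > C, so the trait is favored while C < n·r·B = 3·0.5·0.102 = 0.153.

0.153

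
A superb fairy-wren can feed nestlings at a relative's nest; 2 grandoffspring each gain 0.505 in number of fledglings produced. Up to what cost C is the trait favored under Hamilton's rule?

r to a grandoffspring = 1/4 (two parent–offspring links: r = (1/2)^2 = 1/4).
Hamilton's rule: n·r·B > C, so the trait is favored while C < n·r·B = 2·0.25·0.505 = 0.2525.

0.2525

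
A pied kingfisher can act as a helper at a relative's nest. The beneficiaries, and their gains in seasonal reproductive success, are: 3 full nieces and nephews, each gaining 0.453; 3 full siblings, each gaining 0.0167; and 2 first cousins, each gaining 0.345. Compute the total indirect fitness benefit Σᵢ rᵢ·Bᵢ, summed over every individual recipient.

r to a full niece or nephew = 0.25 (full aunt/uncle↔niece/nephew: two paths of length 3 through the shared grandparent pair: r = 2·(1/2)^3 = 1/4).
r to a full sibling = 1/2 (full sibs share both parents — two paths of length 2: r = 2·(1/2)^2 = 1/2).
r to a first cousin = 0.125 (first cousins share one grandparent pair — two paths of length 4: r = 2·(1/2)^4 = 1/8).
Summing one r·B term per recipient: 3·0.25·0.453 + 3·0.5·0.0167 + 2·0.125·0.345 = 0.45105.

0.45105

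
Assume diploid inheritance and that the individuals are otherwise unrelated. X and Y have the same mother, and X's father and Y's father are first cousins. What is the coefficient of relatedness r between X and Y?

With two independent routes of shared ancestry, r is the sum of the two contributions.
X and Y are related in two ways: half-sibs through their shared mother (r = 1/4) and second cousins through their fathers (r = 1/32).
r = 1/4 + 1/32 = 9/32 = 0.28125.

0.28125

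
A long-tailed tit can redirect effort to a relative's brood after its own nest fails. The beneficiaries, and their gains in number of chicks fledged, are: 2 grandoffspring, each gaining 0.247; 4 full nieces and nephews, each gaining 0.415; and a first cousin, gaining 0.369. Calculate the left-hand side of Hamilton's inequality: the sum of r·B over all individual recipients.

0.584625

r to a grandoffspring = 0.25 (two parent–offspring links: r = (1/2)^2 = 1/4).
r to a full niece or nephew = 0.25 (full aunt/uncle↔niece/nephew: two paths of length 3 through the shared grandparent pair: r = 2·(1/2)^3 = 1/4).
r to a first cousin = 1/8 (first cousins share one grandparent pair — two paths of length 4: r = 2·(1/2)^4 = 1/8).
Summing one r·B term per recipient: 2·0.25·0.247 + 4·0.25·0.415 + 1·0.125·0.369 = 0.584625.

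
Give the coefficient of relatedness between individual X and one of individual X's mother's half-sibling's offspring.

0.0625

Each parent–offspring link contributes a factor of 1/2, and independent paths through distinct common ancestors add.
Half first cousins share one grandparent — one path of length 4: r = (1/2)^4 = 1/16.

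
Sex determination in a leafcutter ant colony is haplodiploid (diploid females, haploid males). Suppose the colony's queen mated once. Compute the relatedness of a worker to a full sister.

0.75

Haplodiploid full sisters inherit their father's entire haploid genome identically (contributing 1/2) and on average half of their mother's contribution (1/2 · 1/2 = 1/4); r = 1/2 + 1/4 = 3/4.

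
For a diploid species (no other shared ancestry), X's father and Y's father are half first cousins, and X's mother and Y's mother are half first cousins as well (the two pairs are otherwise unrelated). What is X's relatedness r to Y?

Wright's path rule: contributions from independent ancestry routes add.
X and Y are related in two ways: half second cousins through their fathers (r = 1/64) and half second cousins through their mothers (r = 1/64).
r = 1/64 + 1/64 = 0.03125.

0.03125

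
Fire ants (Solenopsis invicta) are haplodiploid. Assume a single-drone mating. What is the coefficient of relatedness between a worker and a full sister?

0.75

Haplodiploid full sisters inherit their father's entire haploid genome identically (contributing 1/2) and on average half of their mother's contribution (1/2 · 1/2 = 1/4); r = 1/2 + 1/4 = 3/4.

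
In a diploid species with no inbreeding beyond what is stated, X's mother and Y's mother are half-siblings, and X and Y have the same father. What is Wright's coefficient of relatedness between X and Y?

Wright's path rule: contributions from independent ancestry routes add.
X and Y are related in two ways: half first cousins through their mothers (r = 1/16) and half-sibs through their shared father (r = 1/4).
r = 1/16 + 1/4 = 0.3125.

0.3125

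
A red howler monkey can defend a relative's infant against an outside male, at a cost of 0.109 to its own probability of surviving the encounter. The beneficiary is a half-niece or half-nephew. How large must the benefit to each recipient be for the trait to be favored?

r to a half-niece or half-nephew = 1/8 (half-aunt/uncle↔niece/nephew: one path of length 3: r = (1/2)^3 = 1/8).
Hamilton's rule with n recipients of equal r: n·r·B > C, so B > C/(n·r) = 0.109/(1·0.125) = 0.872.

0.872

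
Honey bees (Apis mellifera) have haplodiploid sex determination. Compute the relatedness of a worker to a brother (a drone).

0.25

Her haploid brother carries none of their father's genes and a random half of their mother's genome; that half matches the maternal half of her own genome with probability 1/2: r = 1/2 · 1/2 = 1/4.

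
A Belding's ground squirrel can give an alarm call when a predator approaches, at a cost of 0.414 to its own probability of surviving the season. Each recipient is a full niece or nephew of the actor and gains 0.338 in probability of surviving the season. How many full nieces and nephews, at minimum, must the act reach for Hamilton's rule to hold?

r to a full niece or nephew = 0.25 (full aunt/uncle↔niece/nephew: two paths of length 3 through the shared grandparent pair: r = 2·(1/2)^3 = 1/4).
Hamilton's rule: n·r·B > C  ⇒  n > C/(r·B) = 0.414/(0.25·0.338) = 4.899.
The smallest integer exceeding 4.899 is 5.

5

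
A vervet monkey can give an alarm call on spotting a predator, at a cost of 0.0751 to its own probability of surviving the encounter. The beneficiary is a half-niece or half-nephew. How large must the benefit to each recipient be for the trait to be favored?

0.6008

r to a half-niece or half-nephew = 1/8 (half-aunt/uncle↔niece/nephew: one path of length 3: r = (1/2)^3 = 1/8).
Hamilton's rule with n recipients of equal r: n·r·B > C, so B > C/(n·r) = 0.0751/(1·0.125) = 0.6008.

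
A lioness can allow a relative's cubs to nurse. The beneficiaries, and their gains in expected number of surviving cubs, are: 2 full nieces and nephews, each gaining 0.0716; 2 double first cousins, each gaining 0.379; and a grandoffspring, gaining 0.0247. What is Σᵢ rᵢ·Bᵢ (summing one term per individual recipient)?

0.231475

r to a full niece or nephew = 0.25 (full aunt/uncle↔niece/nephew: two paths of length 3 through the shared grandparent pair: r = 2·(1/2)^3 = 1/4).
r to a double first cousin = 1/4 (double first cousins share both grandparent pairs — four paths of length 4: r = 4·(1/2)^4 = 1/4).
r to a grandoffspring = 1/4 (two parent–offspring links: r = (1/2)^2 = 1/4).
Summing one r·B term per recipient: 2·0.25·0.0716 + 2·0.25·0.379 + 1·0.25·0.0247 = 0.231475.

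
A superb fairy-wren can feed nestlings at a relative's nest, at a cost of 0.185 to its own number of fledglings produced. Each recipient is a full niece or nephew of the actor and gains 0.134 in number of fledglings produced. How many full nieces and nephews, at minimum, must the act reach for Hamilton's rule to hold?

6

r to a full niece or nephew = 0.25 (full aunt/uncle↔niece/nephew: two paths of length 3 through the shared grandparent pair: r = 2·(1/2)^3 = 1/4).
Hamilton's rule: n·r·B > C  ⇒  n > C/(r·B) = 0.185/(0.25·0.134) = 5.522.
The smallest integer exceeding 5.522 is 6.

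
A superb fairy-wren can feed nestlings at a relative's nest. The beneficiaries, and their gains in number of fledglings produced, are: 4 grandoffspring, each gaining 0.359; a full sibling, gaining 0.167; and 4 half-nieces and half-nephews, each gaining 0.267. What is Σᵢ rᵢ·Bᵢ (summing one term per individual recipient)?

0.576

r to a grandoffspring = 0.25 (two parent–offspring links: r = (1/2)^2 = 1/4).
r to a full sibling = 1/2 (full sibs share both parents — two paths of length 2: r = 2·(1/2)^2 = 1/2).
r to a half-niece or half-nephew = 1/8 (half-aunt/uncle↔niece/nephew: one path of length 3: r = (1/2)^3 = 1/8).
Summing one r·B term per recipient: 4·0.25·0.359 + 1·0.5·0.167 + 4·0.125·0.267 = 0.576.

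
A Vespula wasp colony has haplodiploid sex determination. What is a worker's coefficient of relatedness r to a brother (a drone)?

Her haploid brother carries none of their father's genes and a random half of their mother's genome; that half matches the maternal half of her own genome with probability 1/2: r = 1/2 · 1/2 = 1/4.

0.25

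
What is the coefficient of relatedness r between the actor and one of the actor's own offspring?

Each parent–offspring link contributes a factor of 1/2, and independent paths through distinct common ancestors add.
One parent–offspring link: r = (1/2)^1 = 1/2.

0.5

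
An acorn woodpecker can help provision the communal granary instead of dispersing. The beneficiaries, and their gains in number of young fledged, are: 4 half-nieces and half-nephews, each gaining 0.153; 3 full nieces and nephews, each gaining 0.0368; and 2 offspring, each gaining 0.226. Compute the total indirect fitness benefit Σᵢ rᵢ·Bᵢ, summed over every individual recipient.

0.3301

r to a half-niece or half-nephew = 1/8 (half-aunt/uncle↔niece/nephew: one path of length 3: r = (1/2)^3 = 1/8).
r to a full niece or nephew = 1/4 (full aunt/uncle↔niece/nephew: two paths of length 3 through the shared grandparent pair: r = 2·(1/2)^3 = 1/4).
r to an offspring = 1/2 (one parent–offspring link: r = (1/2)^1 = 1/2).
Summing one r·B term per recipient: 4·0.125·0.153 + 3·0.25·0.0368 + 2·0.5·0.226 = 0.3301.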